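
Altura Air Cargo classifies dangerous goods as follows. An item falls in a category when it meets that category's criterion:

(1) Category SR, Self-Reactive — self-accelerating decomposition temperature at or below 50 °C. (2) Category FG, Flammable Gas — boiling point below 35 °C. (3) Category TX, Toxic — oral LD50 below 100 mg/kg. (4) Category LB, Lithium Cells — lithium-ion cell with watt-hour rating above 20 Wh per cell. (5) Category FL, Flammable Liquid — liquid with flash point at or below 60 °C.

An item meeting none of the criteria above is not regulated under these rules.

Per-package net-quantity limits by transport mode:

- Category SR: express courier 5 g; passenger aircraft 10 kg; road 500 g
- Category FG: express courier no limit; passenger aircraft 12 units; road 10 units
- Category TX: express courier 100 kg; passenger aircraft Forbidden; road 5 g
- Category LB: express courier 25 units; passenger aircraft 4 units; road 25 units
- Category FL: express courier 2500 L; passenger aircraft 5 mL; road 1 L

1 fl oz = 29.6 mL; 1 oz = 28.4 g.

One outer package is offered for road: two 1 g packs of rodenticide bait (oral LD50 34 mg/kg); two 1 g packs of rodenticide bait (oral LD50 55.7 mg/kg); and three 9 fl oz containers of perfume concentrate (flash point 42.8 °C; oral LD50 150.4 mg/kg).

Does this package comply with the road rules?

Oral LD50 34 mg/kg meets the Category TX criterion (Toxic), so the rodenticide bait is Category TX.
Oral LD50 55.7 mg/kg meets the Category TX criterion (Toxic), so the rodenticide bait is Category TX.
Perfume concentrate: flash point 42.8 °C ≤ 60 °C → Category FL (Flammable Liquid).
Category TX net quantity: (two 1 g packs = 2 g) + (two 1 g packs = 2 g) = 4 g.
4 g ≤ 5 g (road limit, Category TX) — within limit.
Category FL quantity: three 9 fl oz containers = 799.2 mL.
799.2 mL is within the road limit of 1 L for Category FL.
Every hazard category is within its road limit and no segregation rule is violated.

Yes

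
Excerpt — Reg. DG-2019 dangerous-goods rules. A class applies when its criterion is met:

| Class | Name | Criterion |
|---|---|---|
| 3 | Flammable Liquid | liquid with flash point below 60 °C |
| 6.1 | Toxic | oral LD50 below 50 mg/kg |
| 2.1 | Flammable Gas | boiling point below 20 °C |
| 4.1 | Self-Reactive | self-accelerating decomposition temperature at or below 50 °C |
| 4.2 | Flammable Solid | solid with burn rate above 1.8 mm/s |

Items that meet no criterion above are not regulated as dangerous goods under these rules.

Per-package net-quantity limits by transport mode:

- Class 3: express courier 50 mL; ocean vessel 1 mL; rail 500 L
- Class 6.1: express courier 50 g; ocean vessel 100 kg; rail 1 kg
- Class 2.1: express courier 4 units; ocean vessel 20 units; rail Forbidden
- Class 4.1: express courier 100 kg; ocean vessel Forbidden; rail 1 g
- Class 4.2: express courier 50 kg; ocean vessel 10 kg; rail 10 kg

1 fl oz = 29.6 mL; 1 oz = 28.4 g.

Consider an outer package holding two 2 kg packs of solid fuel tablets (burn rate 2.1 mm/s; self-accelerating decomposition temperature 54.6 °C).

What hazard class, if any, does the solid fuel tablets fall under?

Class 4.2

Solid fuel tablets: burn rate 2.1 mm/s > 1.8 mm/s → Class 4.2 (Flammable Solid).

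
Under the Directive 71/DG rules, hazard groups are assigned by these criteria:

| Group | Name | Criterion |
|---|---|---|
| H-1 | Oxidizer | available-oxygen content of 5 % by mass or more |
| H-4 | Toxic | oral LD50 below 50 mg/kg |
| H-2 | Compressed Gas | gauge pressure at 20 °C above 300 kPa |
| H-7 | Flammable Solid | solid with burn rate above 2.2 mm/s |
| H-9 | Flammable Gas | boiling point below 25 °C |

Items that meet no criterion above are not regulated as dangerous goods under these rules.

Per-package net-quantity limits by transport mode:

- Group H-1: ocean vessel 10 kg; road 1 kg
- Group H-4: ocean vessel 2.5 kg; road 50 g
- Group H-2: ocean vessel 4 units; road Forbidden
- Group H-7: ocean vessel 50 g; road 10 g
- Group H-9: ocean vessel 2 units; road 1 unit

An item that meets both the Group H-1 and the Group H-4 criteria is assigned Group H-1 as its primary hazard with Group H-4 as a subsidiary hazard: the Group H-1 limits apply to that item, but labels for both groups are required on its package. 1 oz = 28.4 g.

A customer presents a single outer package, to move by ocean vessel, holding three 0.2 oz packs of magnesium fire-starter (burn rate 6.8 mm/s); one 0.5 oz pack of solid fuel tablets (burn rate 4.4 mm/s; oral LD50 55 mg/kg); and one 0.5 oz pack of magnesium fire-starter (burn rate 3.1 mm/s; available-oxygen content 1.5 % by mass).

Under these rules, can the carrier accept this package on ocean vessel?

Yes

Burn rate 6.8 mm/s meets the Group H-7 criterion (Flammable Solid), so the magnesium fire-starter is Group H-7.
With burn rate 4.4 mm/s (> 2.2 mm/s), the solid fuel tablets fall in Group H-7.
Burn rate 3.1 mm/s meets the Group H-7 criterion (Flammable Solid), so the magnesium fire-starter is Group H-7.
Group H-7 net quantity: (three 0.2 oz packs = 17.04 g) + (one 0.5 oz pack = 14.2 g) + (one 0.5 oz pack = 14.2 g) = 45.44 g.
45.44 g ≤ 50 g (ocean vessel limit, Group H-7) — within limit.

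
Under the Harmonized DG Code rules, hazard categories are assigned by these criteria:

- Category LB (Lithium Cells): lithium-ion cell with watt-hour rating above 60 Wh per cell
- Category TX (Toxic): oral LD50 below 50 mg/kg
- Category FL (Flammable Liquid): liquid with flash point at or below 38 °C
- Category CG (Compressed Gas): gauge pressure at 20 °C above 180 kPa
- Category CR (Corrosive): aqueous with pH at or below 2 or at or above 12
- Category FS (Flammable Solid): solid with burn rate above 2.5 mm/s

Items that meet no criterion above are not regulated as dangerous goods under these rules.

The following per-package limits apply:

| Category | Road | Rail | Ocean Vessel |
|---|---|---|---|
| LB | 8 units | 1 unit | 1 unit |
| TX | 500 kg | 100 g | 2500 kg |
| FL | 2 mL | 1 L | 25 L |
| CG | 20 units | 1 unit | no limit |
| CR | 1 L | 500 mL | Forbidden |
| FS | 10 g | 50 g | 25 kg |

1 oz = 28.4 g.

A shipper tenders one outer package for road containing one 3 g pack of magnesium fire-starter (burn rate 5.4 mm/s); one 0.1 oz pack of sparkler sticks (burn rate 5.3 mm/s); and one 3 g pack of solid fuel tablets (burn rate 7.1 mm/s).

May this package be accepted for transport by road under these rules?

Magnesium fire-starter: burn rate 5.4 mm/s > 2.5 mm/s → Category FS (Flammable Solid).
Sparkler sticks: burn rate 5.3 mm/s > 2.5 mm/s → Category FS (Flammable Solid).
Burn rate 7.1 mm/s meets the Category FS criterion (Flammable Solid), so the solid fuel tablets are Category FS.
Category FS net quantity: 3 g + (one 0.1 oz pack = 2.84 g) + 3 g = 8.84 g.
That is within the Category FS road limit of 10 g.

Yes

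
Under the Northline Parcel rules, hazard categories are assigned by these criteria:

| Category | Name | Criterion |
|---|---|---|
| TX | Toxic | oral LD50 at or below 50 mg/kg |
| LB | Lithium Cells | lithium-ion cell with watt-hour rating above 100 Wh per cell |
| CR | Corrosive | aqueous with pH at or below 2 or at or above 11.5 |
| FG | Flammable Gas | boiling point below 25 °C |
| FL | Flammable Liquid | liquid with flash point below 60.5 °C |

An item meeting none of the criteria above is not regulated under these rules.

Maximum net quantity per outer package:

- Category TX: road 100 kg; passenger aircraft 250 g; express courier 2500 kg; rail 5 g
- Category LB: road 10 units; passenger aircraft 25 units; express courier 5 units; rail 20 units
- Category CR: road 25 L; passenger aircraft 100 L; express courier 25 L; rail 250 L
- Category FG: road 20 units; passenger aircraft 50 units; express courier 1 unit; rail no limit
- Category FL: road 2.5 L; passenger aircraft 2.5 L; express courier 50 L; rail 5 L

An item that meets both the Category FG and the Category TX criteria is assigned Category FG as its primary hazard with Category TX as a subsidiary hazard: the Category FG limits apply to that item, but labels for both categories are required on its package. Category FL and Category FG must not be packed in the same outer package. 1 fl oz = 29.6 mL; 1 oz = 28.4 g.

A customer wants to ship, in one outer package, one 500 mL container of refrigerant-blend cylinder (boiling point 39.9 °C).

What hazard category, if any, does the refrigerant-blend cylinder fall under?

boiling point 39.9 °C is not below 25 °C, so Category FG does not apply.
No criterion is met, so the item is not regulated.

Not regulated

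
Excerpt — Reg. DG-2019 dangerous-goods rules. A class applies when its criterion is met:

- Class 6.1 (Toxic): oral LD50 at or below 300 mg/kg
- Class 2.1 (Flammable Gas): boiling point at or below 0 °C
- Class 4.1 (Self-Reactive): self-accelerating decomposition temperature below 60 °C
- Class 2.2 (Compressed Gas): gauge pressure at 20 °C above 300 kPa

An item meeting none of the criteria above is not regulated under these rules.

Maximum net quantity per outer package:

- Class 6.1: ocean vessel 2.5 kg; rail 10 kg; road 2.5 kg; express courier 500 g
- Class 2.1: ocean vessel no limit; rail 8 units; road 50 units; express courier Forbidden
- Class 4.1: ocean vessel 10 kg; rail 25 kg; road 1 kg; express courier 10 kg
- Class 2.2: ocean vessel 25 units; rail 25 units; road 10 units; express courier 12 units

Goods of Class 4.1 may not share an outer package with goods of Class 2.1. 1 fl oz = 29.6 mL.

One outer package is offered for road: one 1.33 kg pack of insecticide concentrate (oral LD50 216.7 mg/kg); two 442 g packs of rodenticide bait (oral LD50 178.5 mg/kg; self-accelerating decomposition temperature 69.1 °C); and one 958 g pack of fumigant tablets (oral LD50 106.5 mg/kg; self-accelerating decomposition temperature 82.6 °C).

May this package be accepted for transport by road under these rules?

No

Insecticide concentrate: oral LD50 216.7 mg/kg ≤ 300 mg/kg → Class 6.1 (Toxic).
The rodenticide bait has oral LD50 178.5 mg/kg, which is ≤ 300 mg/kg, so it is Class 6.1 (Toxic).
Oral LD50 106.5 mg/kg meets the Class 6.1 criterion (Toxic), so the fumigant tablets are Class 6.1.
Class 6.1 net quantity: 1.33 kg + (two 442 g packs = 884 g) + 958 g = 3.172 kg.
3.172 kg exceeds the road limit of 2.5 kg for Class 6.1.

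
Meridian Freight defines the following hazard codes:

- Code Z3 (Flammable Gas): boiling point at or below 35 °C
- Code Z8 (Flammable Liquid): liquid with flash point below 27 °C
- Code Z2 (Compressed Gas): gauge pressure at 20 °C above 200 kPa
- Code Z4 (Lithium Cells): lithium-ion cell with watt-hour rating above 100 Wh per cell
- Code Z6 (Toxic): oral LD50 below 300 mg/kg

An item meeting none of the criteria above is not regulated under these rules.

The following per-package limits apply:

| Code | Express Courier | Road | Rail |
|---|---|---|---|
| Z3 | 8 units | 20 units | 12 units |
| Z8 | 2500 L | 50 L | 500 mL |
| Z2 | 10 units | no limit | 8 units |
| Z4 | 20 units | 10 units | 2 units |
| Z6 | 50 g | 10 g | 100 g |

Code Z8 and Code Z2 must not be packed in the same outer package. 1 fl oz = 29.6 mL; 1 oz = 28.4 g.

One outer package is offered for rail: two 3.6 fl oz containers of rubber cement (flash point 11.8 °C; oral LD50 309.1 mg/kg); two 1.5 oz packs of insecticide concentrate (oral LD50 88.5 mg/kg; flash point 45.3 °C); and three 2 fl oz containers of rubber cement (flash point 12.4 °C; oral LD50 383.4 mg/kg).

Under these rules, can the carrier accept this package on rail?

Yes

Rubber cement: flash point 11.8 °C < 27 °C → Code Z8 (Flammable Liquid).
Oral LD50 88.5 mg/kg meets the Code Z6 criterion (Toxic), so the insecticide concentrate is Code Z6.
Rubber cement: flash point 12.4 °C < 27 °C → Code Z8 (Flammable Liquid).
Code Z8 net quantity: (two 3.6 fl oz containers = 213.12 mL) + (three 2 fl oz containers = 177.6 mL) = 390.72 mL.
390.72 mL ≤ 500 mL (rail limit, Code Z8) — within limit.
Code Z6 quantity: two 1.5 oz packs = 85.2 g.
85.2 g is within the rail limit of 100 g for Code Z6.
The segregation rule (Code Z8 with Code Z2) does not apply to Code Z8 with Code Z6.
Every hazard code is within its rail limit and no segregation rule is violated.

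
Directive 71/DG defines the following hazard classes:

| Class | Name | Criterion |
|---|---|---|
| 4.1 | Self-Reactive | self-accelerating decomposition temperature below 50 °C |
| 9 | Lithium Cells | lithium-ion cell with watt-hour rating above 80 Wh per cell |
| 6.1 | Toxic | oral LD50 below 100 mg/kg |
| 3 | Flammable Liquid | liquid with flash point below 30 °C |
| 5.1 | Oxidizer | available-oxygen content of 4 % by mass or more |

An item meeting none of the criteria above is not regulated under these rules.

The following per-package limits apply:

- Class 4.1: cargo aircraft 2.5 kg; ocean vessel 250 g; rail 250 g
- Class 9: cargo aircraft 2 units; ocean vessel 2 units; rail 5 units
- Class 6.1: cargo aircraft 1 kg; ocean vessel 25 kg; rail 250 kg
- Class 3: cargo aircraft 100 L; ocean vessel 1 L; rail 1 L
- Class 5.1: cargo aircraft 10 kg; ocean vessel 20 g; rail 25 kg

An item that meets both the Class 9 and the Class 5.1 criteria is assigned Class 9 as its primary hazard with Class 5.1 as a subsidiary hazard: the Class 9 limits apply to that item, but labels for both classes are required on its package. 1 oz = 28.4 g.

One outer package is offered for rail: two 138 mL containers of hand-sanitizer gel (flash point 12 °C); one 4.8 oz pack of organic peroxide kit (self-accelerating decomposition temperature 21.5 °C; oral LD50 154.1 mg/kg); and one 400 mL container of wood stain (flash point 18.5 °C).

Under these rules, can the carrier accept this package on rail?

Flash point 12 °C meets the Class 3 criterion (Flammable Liquid), so the hand-sanitizer gel is Class 3.
With self-accelerating decomposition temperature 21.5 °C (< 50 °C), the organic peroxide kit falls in Class 4.1.
With flash point 18.5 °C (< 30 °C), the wood stain falls in Class 3.
Total Class 3: (two 138 mL containers = 276 mL) + 400 mL = 676 mL.
676 mL ≤ 1 L (rail limit, Class 3) — within limit.
Class 4.1 quantity: one 4.8 oz pack = 136.32 g.
That is within the Class 4.1 rail limit of 250 g.
Every hazard class is within its rail limit and no segregation rule is violated.

Yes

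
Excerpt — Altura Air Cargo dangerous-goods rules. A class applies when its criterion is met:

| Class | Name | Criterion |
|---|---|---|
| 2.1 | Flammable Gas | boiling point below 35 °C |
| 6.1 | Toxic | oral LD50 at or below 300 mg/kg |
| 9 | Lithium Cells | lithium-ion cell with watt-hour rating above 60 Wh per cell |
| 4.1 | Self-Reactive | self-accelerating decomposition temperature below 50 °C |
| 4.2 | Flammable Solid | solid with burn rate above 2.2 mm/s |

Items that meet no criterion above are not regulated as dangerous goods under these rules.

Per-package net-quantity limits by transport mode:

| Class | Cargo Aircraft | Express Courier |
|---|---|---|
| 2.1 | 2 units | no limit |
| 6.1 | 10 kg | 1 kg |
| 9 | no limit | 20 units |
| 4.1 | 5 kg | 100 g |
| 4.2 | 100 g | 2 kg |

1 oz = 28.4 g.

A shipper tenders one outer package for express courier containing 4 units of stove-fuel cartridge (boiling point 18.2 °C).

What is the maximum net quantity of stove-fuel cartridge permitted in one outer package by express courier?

Stove-fuel cartridge: boiling point 18.2 °C < 35 °C → Class 2.1 (Flammable Gas).
The express courier limit for Class 2.1 is no limit.

no limit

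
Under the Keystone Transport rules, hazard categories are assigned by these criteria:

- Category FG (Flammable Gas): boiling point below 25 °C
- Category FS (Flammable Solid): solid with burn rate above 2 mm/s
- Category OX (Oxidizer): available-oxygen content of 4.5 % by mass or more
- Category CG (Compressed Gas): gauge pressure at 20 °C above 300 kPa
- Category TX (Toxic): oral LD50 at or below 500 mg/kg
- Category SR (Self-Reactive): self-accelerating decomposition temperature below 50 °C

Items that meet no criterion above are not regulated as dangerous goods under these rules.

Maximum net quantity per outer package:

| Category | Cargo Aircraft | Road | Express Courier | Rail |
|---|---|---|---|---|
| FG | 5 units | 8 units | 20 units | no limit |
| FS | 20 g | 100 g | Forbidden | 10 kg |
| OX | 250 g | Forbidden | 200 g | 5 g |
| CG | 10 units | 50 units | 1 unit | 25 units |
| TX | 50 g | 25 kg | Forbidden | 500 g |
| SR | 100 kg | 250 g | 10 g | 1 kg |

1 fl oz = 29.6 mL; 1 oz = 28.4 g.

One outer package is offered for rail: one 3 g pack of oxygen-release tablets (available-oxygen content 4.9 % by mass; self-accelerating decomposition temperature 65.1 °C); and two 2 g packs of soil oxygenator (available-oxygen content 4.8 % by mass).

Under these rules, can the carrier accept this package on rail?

With available-oxygen content 4.9 % by mass (≥ 4.5 % by mass), the oxygen-release tablets fall in Category OX.
Available-oxygen content 4.8 % by mass meets the Category OX criterion (Oxidizer), so the soil oxygenator is Category OX.
Category OX net quantity: 3 g + (two 2 g packs = 4 g) = 7 g.
7 g > 5 g (rail limit, Category OX) — over the limit.

No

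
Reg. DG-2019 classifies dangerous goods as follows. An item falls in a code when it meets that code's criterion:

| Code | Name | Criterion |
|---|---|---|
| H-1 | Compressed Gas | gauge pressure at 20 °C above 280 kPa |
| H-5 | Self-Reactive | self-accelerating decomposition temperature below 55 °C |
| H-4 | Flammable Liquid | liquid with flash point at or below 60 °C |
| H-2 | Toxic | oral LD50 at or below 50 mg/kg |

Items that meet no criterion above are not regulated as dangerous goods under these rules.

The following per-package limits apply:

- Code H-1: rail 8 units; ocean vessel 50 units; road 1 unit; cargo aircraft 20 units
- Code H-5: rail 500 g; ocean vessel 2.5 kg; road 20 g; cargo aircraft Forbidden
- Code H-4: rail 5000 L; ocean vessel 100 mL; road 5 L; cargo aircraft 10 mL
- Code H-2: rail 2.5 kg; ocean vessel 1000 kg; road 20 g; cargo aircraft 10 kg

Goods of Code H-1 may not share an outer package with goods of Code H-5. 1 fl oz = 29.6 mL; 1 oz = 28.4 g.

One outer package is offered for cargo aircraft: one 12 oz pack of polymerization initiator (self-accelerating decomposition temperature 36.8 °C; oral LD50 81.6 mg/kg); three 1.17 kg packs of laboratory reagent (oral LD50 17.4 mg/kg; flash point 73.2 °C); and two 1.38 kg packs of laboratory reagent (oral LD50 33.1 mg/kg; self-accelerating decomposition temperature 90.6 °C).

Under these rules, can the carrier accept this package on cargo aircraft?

No

Polymerization initiator: self-accelerating decomposition temperature 36.8 °C < 55 °C → Code H-5 (Self-Reactive).
Oral LD50 17.4 mg/kg meets the Code H-2 criterion (Toxic), so the laboratory reagent is Code H-2.
With oral LD50 33.1 mg/kg (≤ 50 mg/kg), the laboratory reagent falls in Code H-2.
Total Code H-2: (three 1.17 kg packs = 3.51 kg) + (two 1.38 kg packs = 2.76 kg) = 6.27 kg.
6.27 kg is within the cargo aircraft limit of 10 kg for Code H-2.
Code H-5 quantity: one 12 oz pack = 340.8 g.
By cargo aircraft, Code H-5 is Forbidden regardless of quantity.
The segregation rule (Code H-1 with Code H-5) does not apply to Code H-2 with Code H-5.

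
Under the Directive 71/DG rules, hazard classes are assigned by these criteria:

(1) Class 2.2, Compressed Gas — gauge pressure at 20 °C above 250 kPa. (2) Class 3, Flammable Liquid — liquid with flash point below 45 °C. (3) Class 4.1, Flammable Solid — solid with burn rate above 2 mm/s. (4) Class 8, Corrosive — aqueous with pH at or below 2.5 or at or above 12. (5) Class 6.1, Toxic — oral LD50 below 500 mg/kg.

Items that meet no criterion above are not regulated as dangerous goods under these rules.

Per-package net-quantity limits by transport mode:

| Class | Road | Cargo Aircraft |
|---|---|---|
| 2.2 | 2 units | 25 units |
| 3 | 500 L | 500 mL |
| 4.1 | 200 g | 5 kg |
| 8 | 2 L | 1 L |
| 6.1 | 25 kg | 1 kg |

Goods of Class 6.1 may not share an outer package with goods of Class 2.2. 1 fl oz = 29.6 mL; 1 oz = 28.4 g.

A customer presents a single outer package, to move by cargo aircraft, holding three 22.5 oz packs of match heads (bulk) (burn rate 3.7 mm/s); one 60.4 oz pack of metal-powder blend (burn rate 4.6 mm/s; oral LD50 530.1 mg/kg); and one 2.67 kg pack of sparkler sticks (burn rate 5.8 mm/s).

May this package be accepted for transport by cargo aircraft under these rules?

No

Burn rate 3.7 mm/s meets the Class 4.1 criterion (Flammable Solid), so the match heads (bulk) are Class 4.1.
The metal-powder blend has burn rate 4.6 mm/s, which is > 2 mm/s, so it is Class 4.1 (Flammable Solid).
Burn rate 5.8 mm/s meets the Class 4.1 criterion (Flammable Solid), so the sparkler sticks are Class 4.1.
Total Class 4.1: (three 22.5 oz packs = 1.917 kg) + (one 60.4 oz pack = 1715.36 g) + 2.67 kg = 6302.36 g.
6302.36 g > 5 kg (cargo aircraft limit, Class 4.1) — over the limit.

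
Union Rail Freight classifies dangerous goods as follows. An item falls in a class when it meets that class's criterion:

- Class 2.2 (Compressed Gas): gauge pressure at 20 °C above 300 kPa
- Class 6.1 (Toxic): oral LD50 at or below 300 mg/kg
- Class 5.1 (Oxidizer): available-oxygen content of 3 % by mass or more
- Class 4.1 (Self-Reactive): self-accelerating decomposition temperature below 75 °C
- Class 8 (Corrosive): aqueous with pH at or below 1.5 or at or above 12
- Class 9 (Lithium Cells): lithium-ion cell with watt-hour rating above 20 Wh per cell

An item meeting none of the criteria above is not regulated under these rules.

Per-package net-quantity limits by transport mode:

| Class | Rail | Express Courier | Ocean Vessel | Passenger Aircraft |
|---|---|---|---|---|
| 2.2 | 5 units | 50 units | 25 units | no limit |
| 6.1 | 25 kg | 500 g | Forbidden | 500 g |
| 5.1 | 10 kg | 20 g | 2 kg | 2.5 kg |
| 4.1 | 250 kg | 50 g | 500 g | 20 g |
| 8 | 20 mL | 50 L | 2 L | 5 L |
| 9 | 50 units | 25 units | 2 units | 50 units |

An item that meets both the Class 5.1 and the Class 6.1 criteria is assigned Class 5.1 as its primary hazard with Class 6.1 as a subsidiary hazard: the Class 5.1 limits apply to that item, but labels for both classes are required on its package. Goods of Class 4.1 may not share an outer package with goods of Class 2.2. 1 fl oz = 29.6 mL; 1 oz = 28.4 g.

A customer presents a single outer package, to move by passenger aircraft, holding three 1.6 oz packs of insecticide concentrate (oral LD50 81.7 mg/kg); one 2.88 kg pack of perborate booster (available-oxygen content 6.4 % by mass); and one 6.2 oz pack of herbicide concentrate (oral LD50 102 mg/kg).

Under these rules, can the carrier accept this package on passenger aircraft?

With oral LD50 81.7 mg/kg (≤ 300 mg/kg), the insecticide concentrate falls in Class 6.1.
The perborate booster has available-oxygen content 6.4 % by mass, which is ≥ 3 % by mass, so it is Class 5.1 (Oxidizer).
Herbicide concentrate: oral LD50 102 mg/kg ≤ 300 mg/kg → Class 6.1 (Toxic).
Class 5.1 quantity: 2.88 kg.
2.88 kg > 2.5 kg (passenger aircraft limit, Class 5.1) — over the limit.
Total Class 6.1: (three 1.6 oz packs = 136.32 g) + (one 6.2 oz pack = 176.08 g) = 312.4 g.
312.4 g is within the passenger aircraft limit of 500 g for Class 6.1.
The segregation rule (Class 4.1 with Class 2.2) does not apply to Class 5.1 with Class 6.1.

No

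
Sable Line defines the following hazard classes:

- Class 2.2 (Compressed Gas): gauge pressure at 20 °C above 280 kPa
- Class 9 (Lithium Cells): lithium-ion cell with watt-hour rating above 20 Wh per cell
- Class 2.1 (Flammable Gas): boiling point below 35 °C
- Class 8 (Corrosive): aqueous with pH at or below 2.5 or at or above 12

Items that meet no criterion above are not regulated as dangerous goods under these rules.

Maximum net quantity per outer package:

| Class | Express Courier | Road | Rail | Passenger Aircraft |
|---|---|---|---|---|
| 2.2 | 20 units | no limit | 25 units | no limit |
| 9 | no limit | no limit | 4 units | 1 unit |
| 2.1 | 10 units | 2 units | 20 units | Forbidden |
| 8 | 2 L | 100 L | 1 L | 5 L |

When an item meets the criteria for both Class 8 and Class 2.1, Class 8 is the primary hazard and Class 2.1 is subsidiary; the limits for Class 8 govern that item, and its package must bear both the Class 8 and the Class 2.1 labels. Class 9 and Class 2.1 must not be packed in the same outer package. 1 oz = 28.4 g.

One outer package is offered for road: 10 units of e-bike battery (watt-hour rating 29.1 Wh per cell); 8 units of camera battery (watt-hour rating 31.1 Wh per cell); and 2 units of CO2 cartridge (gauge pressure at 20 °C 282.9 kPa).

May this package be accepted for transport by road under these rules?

The e-bike battery has watt-hour rating 29.1 Wh per cell, which is > 20 Wh per cell, so it is Class 9 (Lithium Cells).
The camera battery has watt-hour rating 31.1 Wh per cell, which is > 20 Wh per cell, so it is Class 9 (Lithium Cells).
CO2 cartridge: gauge pressure at 20 °C 282.9 kPa > 280 kPa → Class 2.2 (Compressed Gas).
Total Class 9: 10 units + 8 units = 18 units.
Class 9 has no per-package limit by road.
Class 2.2 quantity: 2 units.
Class 2.2 has no per-package limit by road.
The segregation rule (Class 9 with Class 2.1) does not apply to Class 9 with Class 2.2.
Every hazard class is within its road limit and no segregation rule is violated.

Yes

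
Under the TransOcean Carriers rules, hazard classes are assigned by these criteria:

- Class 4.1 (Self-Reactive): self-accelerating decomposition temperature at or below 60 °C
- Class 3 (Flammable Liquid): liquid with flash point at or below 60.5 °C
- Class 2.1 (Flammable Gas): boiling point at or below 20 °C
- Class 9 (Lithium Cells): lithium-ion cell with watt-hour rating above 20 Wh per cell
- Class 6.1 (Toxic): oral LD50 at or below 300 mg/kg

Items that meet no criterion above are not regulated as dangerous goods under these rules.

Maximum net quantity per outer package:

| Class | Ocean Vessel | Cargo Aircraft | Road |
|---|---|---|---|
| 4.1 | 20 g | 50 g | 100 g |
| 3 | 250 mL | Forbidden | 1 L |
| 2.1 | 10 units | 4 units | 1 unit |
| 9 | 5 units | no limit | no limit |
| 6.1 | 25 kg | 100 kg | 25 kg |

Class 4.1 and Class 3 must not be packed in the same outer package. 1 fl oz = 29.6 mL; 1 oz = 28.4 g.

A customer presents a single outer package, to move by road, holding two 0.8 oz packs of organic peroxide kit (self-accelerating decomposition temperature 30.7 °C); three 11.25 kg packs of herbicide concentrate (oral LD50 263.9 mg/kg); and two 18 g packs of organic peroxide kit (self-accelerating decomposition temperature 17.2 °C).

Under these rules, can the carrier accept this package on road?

No

Self-accelerating decomposition temperature 30.7 °C meets the Class 4.1 criterion (Self-Reactive), so the organic peroxide kit is Class 4.1.
With oral LD50 263.9 mg/kg (≤ 300 mg/kg), the herbicide concentrate falls in Class 6.1.
With self-accelerating decomposition temperature 17.2 °C (≤ 60 °C), the organic peroxide kit falls in Class 4.1.
Class 6.1 quantity: three 11.25 kg packs = 33.75 kg.
33.75 kg exceeds the road limit of 25 kg for Class 6.1.
Class 4.1 net quantity: (two 0.8 oz packs = 45.44 g) + (two 18 g packs = 36 g) = 81.44 g.
That is within the Class 4.1 road limit of 100 g.
The segregation rule (Class 4.1 with Class 3) does not apply to Class 6.1 with Class 4.1.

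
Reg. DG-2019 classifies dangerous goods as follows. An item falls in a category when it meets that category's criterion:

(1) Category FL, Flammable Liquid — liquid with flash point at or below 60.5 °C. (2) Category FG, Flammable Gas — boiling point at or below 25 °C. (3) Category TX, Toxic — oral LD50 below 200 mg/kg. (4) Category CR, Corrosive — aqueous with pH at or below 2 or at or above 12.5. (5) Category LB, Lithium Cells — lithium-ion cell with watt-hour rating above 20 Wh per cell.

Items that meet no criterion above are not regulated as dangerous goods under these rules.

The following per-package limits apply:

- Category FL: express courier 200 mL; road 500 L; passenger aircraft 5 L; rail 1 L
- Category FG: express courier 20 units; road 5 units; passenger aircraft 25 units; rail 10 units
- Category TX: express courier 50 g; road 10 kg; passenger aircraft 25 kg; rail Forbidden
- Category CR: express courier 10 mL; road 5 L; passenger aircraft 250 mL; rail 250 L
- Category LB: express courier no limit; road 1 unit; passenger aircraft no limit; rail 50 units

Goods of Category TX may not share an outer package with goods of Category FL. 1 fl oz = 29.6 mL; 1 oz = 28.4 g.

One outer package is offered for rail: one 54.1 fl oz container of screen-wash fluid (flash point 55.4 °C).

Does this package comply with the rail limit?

The screen-wash fluid has flash point 55.4 °C, which is ≤ 60.5 °C, so it is Category FL (Flammable Liquid).
Category FL quantity: one 54.1 fl oz container = 1601.36 mL.
1601.36 mL > 1 L (rail limit, Category FL) — over the limit.

No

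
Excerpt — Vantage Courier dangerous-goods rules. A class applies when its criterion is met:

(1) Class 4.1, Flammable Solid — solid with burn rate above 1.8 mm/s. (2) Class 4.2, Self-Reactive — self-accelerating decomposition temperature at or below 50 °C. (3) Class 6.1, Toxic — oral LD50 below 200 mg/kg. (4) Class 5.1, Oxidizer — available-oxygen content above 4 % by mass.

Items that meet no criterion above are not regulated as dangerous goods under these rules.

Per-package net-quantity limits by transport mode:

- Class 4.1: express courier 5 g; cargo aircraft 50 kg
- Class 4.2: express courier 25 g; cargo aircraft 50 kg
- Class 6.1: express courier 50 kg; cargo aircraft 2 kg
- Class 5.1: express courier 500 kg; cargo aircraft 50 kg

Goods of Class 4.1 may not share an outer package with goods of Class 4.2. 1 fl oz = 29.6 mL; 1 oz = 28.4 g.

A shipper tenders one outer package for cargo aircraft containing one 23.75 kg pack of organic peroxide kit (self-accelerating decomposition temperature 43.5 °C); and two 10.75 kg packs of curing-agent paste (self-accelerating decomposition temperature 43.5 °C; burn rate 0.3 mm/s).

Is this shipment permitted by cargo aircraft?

Organic peroxide kit: self-accelerating decomposition temperature 43.5 °C ≤ 50 °C → Class 4.2 (Self-Reactive).
Self-accelerating decomposition temperature 43.5 °C meets the Class 4.2 criterion (Self-Reactive), so the curing-agent paste is Class 4.2.
Total Class 4.2: 23.75 kg + (two 10.75 kg packs = 21.5 kg) = 45.25 kg.
That is within the Class 4.2 cargo aircraft limit of 50 kg.

Yes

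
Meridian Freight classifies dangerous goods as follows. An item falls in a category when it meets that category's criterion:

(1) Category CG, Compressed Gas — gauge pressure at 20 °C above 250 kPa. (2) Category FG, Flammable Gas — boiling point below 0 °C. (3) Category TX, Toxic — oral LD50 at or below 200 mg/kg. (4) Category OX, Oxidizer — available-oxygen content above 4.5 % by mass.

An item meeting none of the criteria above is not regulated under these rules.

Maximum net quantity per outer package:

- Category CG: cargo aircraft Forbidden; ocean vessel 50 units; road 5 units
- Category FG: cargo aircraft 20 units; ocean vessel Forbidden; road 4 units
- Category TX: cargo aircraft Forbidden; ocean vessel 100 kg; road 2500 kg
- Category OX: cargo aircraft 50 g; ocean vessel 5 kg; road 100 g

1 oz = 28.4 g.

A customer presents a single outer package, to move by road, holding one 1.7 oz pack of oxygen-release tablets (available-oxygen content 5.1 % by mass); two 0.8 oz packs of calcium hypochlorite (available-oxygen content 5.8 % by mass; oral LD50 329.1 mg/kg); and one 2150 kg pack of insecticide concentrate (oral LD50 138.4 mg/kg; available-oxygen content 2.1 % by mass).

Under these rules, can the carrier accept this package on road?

Yes

With available-oxygen content 5.1 % by mass (> 4.5 % by mass), the oxygen-release tablets fall in Category OX.
Calcium hypochlorite: available-oxygen content 5.8 % by mass > 4.5 % by mass → Category OX (Oxidizer).
With oral LD50 138.4 mg/kg (≤ 200 mg/kg), the insecticide concentrate falls in Category TX.
Total Category OX: (one 1.7 oz pack = 48.28 g) + (two 0.8 oz packs = 45.44 g) = 93.72 g.
That is within the Category OX road limit of 100 g.
Category TX quantity: 2150 kg.
That is within the Category TX road limit of 2500 kg.
Every hazard category is within its road limit and no segregation rule is violated.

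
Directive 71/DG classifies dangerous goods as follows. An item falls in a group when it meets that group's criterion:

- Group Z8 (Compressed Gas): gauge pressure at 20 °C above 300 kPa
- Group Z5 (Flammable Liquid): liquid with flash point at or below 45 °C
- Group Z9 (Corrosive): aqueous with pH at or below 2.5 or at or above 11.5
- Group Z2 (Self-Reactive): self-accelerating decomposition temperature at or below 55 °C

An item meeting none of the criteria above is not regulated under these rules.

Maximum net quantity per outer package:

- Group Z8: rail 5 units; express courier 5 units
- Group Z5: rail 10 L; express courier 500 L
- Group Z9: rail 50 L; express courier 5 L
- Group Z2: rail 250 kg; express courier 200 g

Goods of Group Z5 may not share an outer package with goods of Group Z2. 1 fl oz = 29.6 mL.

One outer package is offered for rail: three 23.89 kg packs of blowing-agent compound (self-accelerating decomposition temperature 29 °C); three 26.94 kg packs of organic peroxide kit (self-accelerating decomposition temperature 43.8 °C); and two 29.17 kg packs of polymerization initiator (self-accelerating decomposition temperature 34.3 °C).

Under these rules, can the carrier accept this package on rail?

Yes

With self-accelerating decomposition temperature 29 °C (≤ 55 °C), the blowing-agent compound falls in Group Z2.
Self-accelerating decomposition temperature 43.8 °C meets the Group Z2 criterion (Self-Reactive), so the organic peroxide kit is Group Z2.
Self-accelerating decomposition temperature 34.3 °C meets the Group Z2 criterion (Self-Reactive), so the polymerization initiator is Group Z2.
Total Group Z2: (three 23.89 kg packs = 71.67 kg) + (three 26.94 kg packs = 80.82 kg) + (two 29.17 kg packs = 58.34 kg) = 210.83 kg.
210.83 kg ≤ 250 kg (rail limit, Group Z2) — within limit.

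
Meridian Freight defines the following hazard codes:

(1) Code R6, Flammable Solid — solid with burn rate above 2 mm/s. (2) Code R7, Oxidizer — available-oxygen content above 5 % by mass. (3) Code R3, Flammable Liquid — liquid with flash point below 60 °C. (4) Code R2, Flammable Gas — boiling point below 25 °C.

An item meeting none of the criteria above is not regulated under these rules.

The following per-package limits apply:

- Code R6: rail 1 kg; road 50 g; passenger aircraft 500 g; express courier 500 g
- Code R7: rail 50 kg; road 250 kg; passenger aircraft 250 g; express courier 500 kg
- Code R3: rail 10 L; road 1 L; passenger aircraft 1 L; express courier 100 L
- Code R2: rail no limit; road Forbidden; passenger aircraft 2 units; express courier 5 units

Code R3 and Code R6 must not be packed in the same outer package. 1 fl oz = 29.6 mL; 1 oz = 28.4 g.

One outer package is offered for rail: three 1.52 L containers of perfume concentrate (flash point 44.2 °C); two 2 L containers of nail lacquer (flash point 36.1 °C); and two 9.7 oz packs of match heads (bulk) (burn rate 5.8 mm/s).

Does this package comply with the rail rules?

No

Flash point 44.2 °C meets the Code R3 criterion (Flammable Liquid), so the perfume concentrate is Code R3.
With flash point 36.1 °C (< 60 °C), the nail lacquer falls in Code R3.
With burn rate 5.8 mm/s (> 2 mm/s), the match heads (bulk) fall in Code R6.
Code R3 net quantity: (three 1.52 L containers = 4.56 L) + (two 2 L containers = 4 L) = 8.56 L.
8.56 L is within the rail limit of 10 L for Code R3.
Code R6 quantity: two 9.7 oz packs = 550.96 g.
550.96 g ≤ 1 kg (rail limit, Code R6) — within limit.
Code R3 and Code R6 may not share an outer package.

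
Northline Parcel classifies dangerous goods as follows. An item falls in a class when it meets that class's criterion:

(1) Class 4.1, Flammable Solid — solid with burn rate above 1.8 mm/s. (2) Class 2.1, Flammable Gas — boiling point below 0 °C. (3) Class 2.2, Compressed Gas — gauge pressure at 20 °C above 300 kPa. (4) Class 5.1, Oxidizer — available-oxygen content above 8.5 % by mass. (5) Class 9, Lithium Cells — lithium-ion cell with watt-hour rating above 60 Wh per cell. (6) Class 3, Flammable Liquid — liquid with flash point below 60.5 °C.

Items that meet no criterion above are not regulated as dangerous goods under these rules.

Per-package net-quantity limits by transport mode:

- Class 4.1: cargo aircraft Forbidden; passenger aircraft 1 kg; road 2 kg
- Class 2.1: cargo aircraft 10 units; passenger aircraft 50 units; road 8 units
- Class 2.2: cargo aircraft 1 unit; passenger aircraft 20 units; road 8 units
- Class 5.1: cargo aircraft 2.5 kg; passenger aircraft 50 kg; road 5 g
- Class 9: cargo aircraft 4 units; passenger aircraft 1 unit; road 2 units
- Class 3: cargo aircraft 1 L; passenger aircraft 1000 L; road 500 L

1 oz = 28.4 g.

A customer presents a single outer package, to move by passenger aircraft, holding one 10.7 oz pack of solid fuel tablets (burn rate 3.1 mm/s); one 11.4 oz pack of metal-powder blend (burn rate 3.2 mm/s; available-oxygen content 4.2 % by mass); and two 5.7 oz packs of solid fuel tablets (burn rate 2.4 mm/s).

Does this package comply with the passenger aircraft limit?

The solid fuel tablets have burn rate 3.1 mm/s, which is > 1.8 mm/s, so they are Class 4.1 (Flammable Solid).
With burn rate 3.2 mm/s (> 1.8 mm/s), the metal-powder blend falls in Class 4.1.
The solid fuel tablets have burn rate 2.4 mm/s, which is > 1.8 mm/s, so they are Class 4.1 (Flammable Solid).
Class 4.1 net quantity: (one 10.7 oz pack = 303.88 g) + (one 11.4 oz pack = 323.76 g) + (two 5.7 oz packs = 323.76 g) = 951.4 g.
951.4 g ≤ 1 kg (passenger aircraft limit, Class 4.1) — within limit.

Yes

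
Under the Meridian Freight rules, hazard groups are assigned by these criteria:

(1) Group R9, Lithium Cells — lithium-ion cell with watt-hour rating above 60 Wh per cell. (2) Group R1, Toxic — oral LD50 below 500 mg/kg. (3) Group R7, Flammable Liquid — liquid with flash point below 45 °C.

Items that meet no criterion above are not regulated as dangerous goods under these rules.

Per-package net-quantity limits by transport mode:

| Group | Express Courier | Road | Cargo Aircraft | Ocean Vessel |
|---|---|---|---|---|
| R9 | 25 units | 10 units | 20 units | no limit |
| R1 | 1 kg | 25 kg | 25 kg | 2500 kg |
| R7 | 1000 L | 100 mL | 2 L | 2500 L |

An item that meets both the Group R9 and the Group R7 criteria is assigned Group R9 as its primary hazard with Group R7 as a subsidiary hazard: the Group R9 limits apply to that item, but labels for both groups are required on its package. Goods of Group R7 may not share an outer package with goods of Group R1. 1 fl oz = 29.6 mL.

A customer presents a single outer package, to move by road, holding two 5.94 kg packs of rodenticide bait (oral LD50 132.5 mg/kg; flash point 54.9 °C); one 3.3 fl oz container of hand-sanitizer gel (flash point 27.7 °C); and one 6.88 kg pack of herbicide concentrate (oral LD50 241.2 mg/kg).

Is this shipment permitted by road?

The rodenticide bait has oral LD50 132.5 mg/kg, which is < 500 mg/kg, so it is Group R1 (Toxic).
Hand-sanitizer gel: flash point 27.7 °C < 45 °C → Group R7 (Flammable Liquid).
Herbicide concentrate: oral LD50 241.2 mg/kg < 500 mg/kg → Group R1 (Toxic).
Group R7 quantity: one 3.3 fl oz container = 97.68 mL.
97.68 mL ≤ 100 mL (road limit, Group R7) — within limit.
Group R1 net quantity: (two 5.94 kg packs = 11.88 kg) + 6.88 kg = 18.76 kg.
18.76 kg is within the road limit of 25 kg for Group R1.
Group R7 and Group R1 may not share an outer package.

No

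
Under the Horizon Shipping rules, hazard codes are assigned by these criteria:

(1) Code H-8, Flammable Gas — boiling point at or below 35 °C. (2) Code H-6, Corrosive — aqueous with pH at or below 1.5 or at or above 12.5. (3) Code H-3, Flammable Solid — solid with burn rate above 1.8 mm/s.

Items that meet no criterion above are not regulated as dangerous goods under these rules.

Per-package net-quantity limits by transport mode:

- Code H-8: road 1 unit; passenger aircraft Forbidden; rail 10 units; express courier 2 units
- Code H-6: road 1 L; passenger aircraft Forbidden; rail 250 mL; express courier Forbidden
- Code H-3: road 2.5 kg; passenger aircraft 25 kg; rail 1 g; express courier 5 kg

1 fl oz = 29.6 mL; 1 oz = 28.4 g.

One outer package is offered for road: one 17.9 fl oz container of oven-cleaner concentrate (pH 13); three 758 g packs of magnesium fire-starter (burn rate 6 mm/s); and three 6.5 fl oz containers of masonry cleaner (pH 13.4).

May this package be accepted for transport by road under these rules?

No

Oven-cleaner concentrate: pH 13 ≥ 12.5 → Code H-6 (Corrosive).
With burn rate 6 mm/s (> 1.8 mm/s), the magnesium fire-starter falls in Code H-3.
pH 13.4 meets the Code H-6 criterion (Corrosive), so the masonry cleaner is Code H-6.
Code H-3 quantity: three 758 g packs = 2.274 kg.
2.274 kg ≤ 2.5 kg (road limit, Code H-3) — within limit.
Total Code H-6: (one 17.9 fl oz container = 529.84 mL) + (three 6.5 fl oz containers = 577.2 mL) = 1107.04 mL.
That exceeds the Code H-6 road limit of 1 L.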